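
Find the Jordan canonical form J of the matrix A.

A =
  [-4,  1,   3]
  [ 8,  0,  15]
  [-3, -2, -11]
J_3(-5)

The characteristic polynomial is
  det(x·I − A) = x^3 + 15*x^2 + 75*x + 125 = (x + 5)^3

Eigenvalues and multiplicities (the geometric multiplicity of λ is n − rank(A − λI), which equals the number of Jordan blocks for λ):
  λ = -5: algebraic multiplicity = 3, geometric multiplicity = 1

Determining the block sizes for each eigenvalue:
  λ = -5: one block (gm = 1), so the single block has size am = 3 → block sizes [3]

Assembling the blocks gives a Jordan form
J =
  [-5,  1,  0]
  [ 0, -5,  1]
  [ 0,  0, -5]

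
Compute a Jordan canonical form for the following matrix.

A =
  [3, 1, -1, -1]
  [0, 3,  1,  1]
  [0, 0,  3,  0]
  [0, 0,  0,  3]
J_3(3) ⊕ J_1(3)

The characteristic polynomial is
  det(x·I − A) = x^4 - 12*x^3 + 54*x^2 - 108*x + 81 = (x - 3)^4

Eigenvalues and multiplicities (the geometric multiplicity of λ is n − rank(A − λI), which equals the number of Jordan blocks for λ):
  λ = 3: algebraic multiplicity = 4, geometric multiplicity = 2

Determining the block sizes for each eigenvalue:
  λ = 3: with am = 4 and gm = 2, the partition is not yet determined (e.g. several partitions of 4 into 2 parts exist). Let N = A − (3)·I. Computing rank(N^1) = 2, rank(N^2) = 1, rank(N^3) = 0; the number of blocks of size ≥ j is rank(N^{j−1}) − rank(N^j), giving [2, 1, 1]. So we have 1 block(s) of size 3, 1 block(s) of size 1 → block sizes [3, 1]

Assembling the blocks gives a Jordan form
J =
  [3, 1, 0, 0]
  [0, 3, 1, 0]
  [0, 0, 3, 0]
  [0, 0, 0, 3]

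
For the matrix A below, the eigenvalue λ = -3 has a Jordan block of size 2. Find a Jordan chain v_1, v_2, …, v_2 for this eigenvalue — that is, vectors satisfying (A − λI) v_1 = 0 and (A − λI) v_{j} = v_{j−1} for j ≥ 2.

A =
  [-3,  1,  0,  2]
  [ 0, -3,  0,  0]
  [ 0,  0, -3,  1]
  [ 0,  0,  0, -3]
A Jordan chain for λ = -3 of length 2:
v_1 = (1, 0, 0, 0)ᵀ
v_2 = (0, 1, 0, 0)ᵀ

Let N = A − (-3)·I. We want v_2 with N^2 v_2 = 0 but N^1 v_2 ≠ 0; then v_{j-1} := N · v_j for j = 2, …, 2.

Pick v_2 = (0, 1, 0, 0)ᵀ.
Then v_1 = N · v_2 = (1, 0, 0, 0)ᵀ.

Sanity check: (A − (-3)·I) v_1 = (0, 0, 0, 0)ᵀ = 0. ✓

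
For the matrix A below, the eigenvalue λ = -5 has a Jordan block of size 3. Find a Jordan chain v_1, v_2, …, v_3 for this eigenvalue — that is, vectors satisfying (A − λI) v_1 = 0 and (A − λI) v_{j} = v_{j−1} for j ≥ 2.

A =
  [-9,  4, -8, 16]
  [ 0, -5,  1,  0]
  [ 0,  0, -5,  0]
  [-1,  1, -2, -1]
A Jordan chain for λ = -5 of length 3:
v_1 = (4, 0, 0, 1)ᵀ
v_2 = (-8, 1, 0, -2)ᵀ
v_3 = (0, 0, 1, 0)ᵀ

Let N = A − (-5)·I. We want v_3 with N^3 v_3 = 0 but N^2 v_3 ≠ 0; then v_{j-1} := N · v_j for j = 3, …, 2.

Pick v_3 = (0, 0, 1, 0)ᵀ.
Then v_2 = N · v_3 = (-8, 1, 0, -2)ᵀ.
Then v_1 = N · v_2 = (4, 0, 0, 1)ᵀ.

Sanity check: (A − (-5)·I) v_1 = (0, 0, 0, 0)ᵀ = 0. ✓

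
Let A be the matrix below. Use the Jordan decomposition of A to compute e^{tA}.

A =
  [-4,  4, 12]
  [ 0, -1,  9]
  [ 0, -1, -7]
e^{tA} =
  [exp(-4*t), 4*t*exp(-4*t), 12*t*exp(-4*t)]
  [0, 3*t*exp(-4*t) + exp(-4*t), 9*t*exp(-4*t)]
  [0, -t*exp(-4*t), -3*t*exp(-4*t) + exp(-4*t)]

Strategy: write A = P · J · P⁻¹ where J is a Jordan canonical form, so e^{tA} = P · e^{tJ} · P⁻¹, and e^{tJ} can be computed block-by-block.

A has Jordan form
J =
  [-4,  1,  0]
  [ 0, -4,  0]
  [ 0,  0, -4]
(up to reordering of blocks).

Per-block formulas:
  For a 2×2 Jordan block J_2(-4): exp(t · J_2(-4)) = e^(-4t)·(I + t·N), where N is the 2×2 nilpotent shift.
  For a 1×1 block at λ = -4: exp(t · [-4]) = [e^(-4t)].

After assembling e^{tJ} and conjugating by P, we get:

e^{tA} =
  [exp(-4*t), 4*t*exp(-4*t), 12*t*exp(-4*t)]
  [0, 3*t*exp(-4*t) + exp(-4*t), 9*t*exp(-4*t)]
  [0, -t*exp(-4*t), -3*t*exp(-4*t) + exp(-4*t)]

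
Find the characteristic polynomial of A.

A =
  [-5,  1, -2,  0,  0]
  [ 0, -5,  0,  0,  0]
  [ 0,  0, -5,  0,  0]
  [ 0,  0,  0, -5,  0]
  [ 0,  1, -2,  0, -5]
x^5 + 25*x^4 + 250*x^3 + 1250*x^2 + 3125*x + 3125

Expanding det(x·I − A) (e.g. by cofactor expansion or by noting that A is similar to its Jordan form J, which has the same characteristic polynomial as A) gives
  χ_A(x) = x^5 + 25*x^4 + 250*x^3 + 1250*x^2 + 3125*x + 3125
which factors as (x + 5)^5. The eigenvalues (with algebraic multiplicities) are λ = -5 with multiplicity 5.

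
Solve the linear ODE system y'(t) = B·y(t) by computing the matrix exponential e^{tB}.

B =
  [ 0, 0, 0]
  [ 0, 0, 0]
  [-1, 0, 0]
e^{tB} =
  [1, 0, 0]
  [0, 1, 0]
  [-t, 0, 1]

Strategy: write B = P · J · P⁻¹ where J is a Jordan canonical form, so e^{tB} = P · e^{tJ} · P⁻¹, and e^{tJ} can be computed block-by-block.

B has Jordan form
J =
  [0, 1, 0]
  [0, 0, 0]
  [0, 0, 0]
(up to reordering of blocks).

Per-block formulas:
  For a 2×2 Jordan block J_2(0): exp(t · J_2(0)) = e^(0t)·(I + t·N), where N is the 2×2 nilpotent shift.
  For a 1×1 block at λ = 0: exp(t · [0]) = [e^(0t)].

After assembling e^{tJ} and conjugating by P, we get:

e^{tB} =
  [1, 0, 0]
  [0, 1, 0]
  [-t, 0, 1]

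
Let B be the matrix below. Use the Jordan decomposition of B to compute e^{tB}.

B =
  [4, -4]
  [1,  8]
e^{tB} =
  [-2*t*exp(6*t) + exp(6*t), -4*t*exp(6*t)]
  [t*exp(6*t), 2*t*exp(6*t) + exp(6*t)]

Strategy: write B = P · J · P⁻¹ where J is a Jordan canonical form, so e^{tB} = P · e^{tJ} · P⁻¹, and e^{tJ} can be computed block-by-block.

B has Jordan form
J =
  [6, 1]
  [0, 6]
(up to reordering of blocks).

Per-block formulas:
  For a 2×2 Jordan block J_2(6): exp(t · J_2(6)) = e^(6t)·(I + t·N), where N is the 2×2 nilpotent shift.

After assembling e^{tJ} and conjugating by P, we get:

e^{tB} =
  [-2*t*exp(6*t) + exp(6*t), -4*t*exp(6*t)]
  [t*exp(6*t), 2*t*exp(6*t) + exp(6*t)]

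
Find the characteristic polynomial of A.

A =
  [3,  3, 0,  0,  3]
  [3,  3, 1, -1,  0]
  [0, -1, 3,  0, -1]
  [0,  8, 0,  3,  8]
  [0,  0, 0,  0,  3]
x^5 - 15*x^4 + 90*x^3 - 270*x^2 + 405*x - 243

Expanding det(x·I − A) (e.g. by cofactor expansion or by noting that A is similar to its Jordan form J, which has the same characteristic polynomial as A) gives
  χ_A(x) = x^5 - 15*x^4 + 90*x^3 - 270*x^2 + 405*x - 243
which factors as (x - 3)^5. The eigenvalues (with algebraic multiplicities) are λ = 3 with multiplicity 5.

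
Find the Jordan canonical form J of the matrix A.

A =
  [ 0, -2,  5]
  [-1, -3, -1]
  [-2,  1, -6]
J_3(-3)

The characteristic polynomial is
  det(x·I − A) = x^3 + 9*x^2 + 27*x + 27 = (x + 3)^3

Eigenvalues and multiplicities (the geometric multiplicity of λ is n − rank(A − λI), which equals the number of Jordan blocks for λ):
  λ = -3: algebraic multiplicity = 3, geometric multiplicity = 1

Determining the block sizes for each eigenvalue:
  λ = -3: one block (gm = 1), so the single block has size am = 3 → block sizes [3]

Assembling the blocks gives a Jordan form
J =
  [-3,  1,  0]
  [ 0, -3,  1]
  [ 0,  0, -3]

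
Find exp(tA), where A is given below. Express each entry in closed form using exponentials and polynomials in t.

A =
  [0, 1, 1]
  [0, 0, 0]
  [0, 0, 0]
e^{tA} =
  [1, t, t]
  [0, 1, 0]
  [0, 0, 1]

Strategy: write A = P · J · P⁻¹ where J is a Jordan canonical form, so e^{tA} = P · e^{tJ} · P⁻¹, and e^{tJ} can be computed block-by-block.

A has Jordan form
J =
  [0, 1, 0]
  [0, 0, 0]
  [0, 0, 0]
(up to reordering of blocks).

Per-block formulas:
  For a 2×2 Jordan block J_2(0): exp(t · J_2(0)) = e^(0t)·(I + t·N), where N is the 2×2 nilpotent shift.
  For a 1×1 block at λ = 0: exp(t · [0]) = [e^(0t)].

After assembling e^{tJ} and conjugating by P, we get:

e^{tA} =
  [1, t, t]
  [0, 1, 0]
  [0, 0, 1]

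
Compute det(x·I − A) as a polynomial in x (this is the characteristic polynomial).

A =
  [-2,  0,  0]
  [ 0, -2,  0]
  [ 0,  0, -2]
x^3 + 6*x^2 + 12*x + 8

Expanding det(x·I − A) (e.g. by cofactor expansion or by noting that A is similar to its Jordan form J, which has the same characteristic polynomial as A) gives
  χ_A(x) = x^3 + 6*x^2 + 12*x + 8
which factors as (x + 2)^3. The eigenvalues (with algebraic multiplicities) are λ = -2 with multiplicity 3.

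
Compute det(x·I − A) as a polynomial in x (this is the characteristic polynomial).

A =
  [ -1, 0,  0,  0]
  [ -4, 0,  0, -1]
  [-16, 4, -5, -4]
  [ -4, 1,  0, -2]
x^4 + 8*x^3 + 18*x^2 + 16*x + 5

Expanding det(x·I − A) (e.g. by cofactor expansion or by noting that A is similar to its Jordan form J, which has the same characteristic polynomial as A) gives
  χ_A(x) = x^4 + 8*x^3 + 18*x^2 + 16*x + 5
which factors as (x + 1)^3*(x + 5). The eigenvalues (with algebraic multiplicities) are λ = -5 with multiplicity 1, λ = -1 with multiplicity 3.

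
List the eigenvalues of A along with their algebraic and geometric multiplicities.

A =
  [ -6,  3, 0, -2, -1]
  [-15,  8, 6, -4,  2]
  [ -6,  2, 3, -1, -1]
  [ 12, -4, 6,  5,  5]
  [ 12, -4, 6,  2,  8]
λ = 3: alg = 4, geom = 2; λ = 6: alg = 1, geom = 1

Step 1 — factor the characteristic polynomial to read off the algebraic multiplicities:
  χ_A(x) = (x - 6)*(x - 3)^4

Step 2 — compute geometric multiplicities via the rank-nullity identity g(λ) = n − rank(A − λI):
  rank(A − (3)·I) = 3, so dim ker(A − (3)·I) = n − 3 = 2
  rank(A − (6)·I) = 4, so dim ker(A − (6)·I) = n − 4 = 1

Summary:
  λ = 3: algebraic multiplicity = 4, geometric multiplicity = 2
  λ = 6: algebraic multiplicity = 1, geometric multiplicity = 1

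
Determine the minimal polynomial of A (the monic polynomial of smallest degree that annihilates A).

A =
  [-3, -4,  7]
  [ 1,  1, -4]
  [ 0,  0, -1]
x^3 + 3*x^2 + 3*x + 1

The characteristic polynomial is χ_A(x) = (x + 1)^3, so the eigenvalues are known. The minimal polynomial is
  m_A(x) = Π_λ (x − λ)^{k_λ}
where k_λ is the size of the *largest* Jordan block for λ (equivalently, the smallest k with (A − λI)^k v = 0 for every generalised eigenvector v of λ).

  λ = -1: largest Jordan block has size 3, contributing (x + 1)^3

So m_A(x) = (x + 1)^3 = x^3 + 3*x^2 + 3*x + 1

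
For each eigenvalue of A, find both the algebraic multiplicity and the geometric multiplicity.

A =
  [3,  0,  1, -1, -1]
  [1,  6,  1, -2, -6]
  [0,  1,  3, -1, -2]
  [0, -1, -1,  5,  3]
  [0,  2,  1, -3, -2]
λ = 3: alg = 5, geom = 2

Step 1 — factor the characteristic polynomial to read off the algebraic multiplicities:
  χ_A(x) = (x - 3)^5

Step 2 — compute geometric multiplicities via the rank-nullity identity g(λ) = n − rank(A − λI):
  rank(A − (3)·I) = 3, so dim ker(A − (3)·I) = n − 3 = 2

Summary:
  λ = 3: algebraic multiplicity = 5, geometric multiplicity = 2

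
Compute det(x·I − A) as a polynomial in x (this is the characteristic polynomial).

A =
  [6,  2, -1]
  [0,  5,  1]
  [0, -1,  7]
x^3 - 18*x^2 + 108*x - 216

Expanding det(x·I − A) (e.g. by cofactor expansion or by noting that A is similar to its Jordan form J, which has the same characteristic polynomial as A) gives
  χ_A(x) = x^3 - 18*x^2 + 108*x - 216
which factors as (x - 6)^3. The eigenvalues (with algebraic multiplicities) are λ = 6 with multiplicity 3.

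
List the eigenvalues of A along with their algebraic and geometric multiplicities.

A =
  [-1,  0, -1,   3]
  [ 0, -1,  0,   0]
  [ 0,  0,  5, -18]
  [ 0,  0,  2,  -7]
λ = -1: alg = 4, geom = 3

Step 1 — factor the characteristic polynomial to read off the algebraic multiplicities:
  χ_A(x) = (x + 1)^4

Step 2 — compute geometric multiplicities via the rank-nullity identity g(λ) = n − rank(A − λI):
  rank(A − (-1)·I) = 1, so dim ker(A − (-1)·I) = n − 1 = 3

Summary:
  λ = -1: algebraic multiplicity = 4, geometric multiplicity = 3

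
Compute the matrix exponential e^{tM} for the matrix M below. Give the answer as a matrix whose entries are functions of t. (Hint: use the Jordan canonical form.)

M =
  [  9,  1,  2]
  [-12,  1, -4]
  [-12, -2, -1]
e^{tM} =
  [6*t*exp(3*t) + exp(3*t), t*exp(3*t), 2*t*exp(3*t)]
  [-12*t*exp(3*t), -2*t*exp(3*t) + exp(3*t), -4*t*exp(3*t)]
  [-12*t*exp(3*t), -2*t*exp(3*t), -4*t*exp(3*t) + exp(3*t)]

Strategy: write M = P · J · P⁻¹ where J is a Jordan canonical form, so e^{tM} = P · e^{tJ} · P⁻¹, and e^{tJ} can be computed block-by-block.

M has Jordan form
J =
  [3, 1, 0]
  [0, 3, 0]
  [0, 0, 3]
(up to reordering of blocks).

Per-block formulas:
  For a 1×1 block at λ = 3: exp(t · [3]) = [e^(3t)].
  For a 2×2 Jordan block J_2(3): exp(t · J_2(3)) = e^(3t)·(I + t·N), where N is the 2×2 nilpotent shift.

After assembling e^{tJ} and conjugating by P, we get:

e^{tM} =
  [6*t*exp(3*t) + exp(3*t), t*exp(3*t), 2*t*exp(3*t)]
  [-12*t*exp(3*t), -2*t*exp(3*t) + exp(3*t), -4*t*exp(3*t)]
  [-12*t*exp(3*t), -2*t*exp(3*t), -4*t*exp(3*t) + exp(3*t)]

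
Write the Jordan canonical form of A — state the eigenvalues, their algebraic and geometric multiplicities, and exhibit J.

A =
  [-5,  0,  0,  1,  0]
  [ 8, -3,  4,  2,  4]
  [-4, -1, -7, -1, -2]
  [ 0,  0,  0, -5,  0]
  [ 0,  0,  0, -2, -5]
J_2(-5) ⊕ J_2(-5) ⊕ J_1(-5)

The characteristic polynomial is
  det(x·I − A) = x^5 + 25*x^4 + 250*x^3 + 1250*x^2 + 3125*x + 3125 = (x + 5)^5

Eigenvalues and multiplicities (the geometric multiplicity of λ is n − rank(A − λI), which equals the number of Jordan blocks for λ):
  λ = -5: algebraic multiplicity = 5, geometric multiplicity = 3

Determining the block sizes for each eigenvalue:
  λ = -5: with am = 5 and gm = 3, the partition is not yet determined (e.g. several partitions of 5 into 3 parts exist). Let N = A − (-5)·I. Computing rank(N^1) = 2, rank(N^2) = 0; the number of blocks of size ≥ j is rank(N^{j−1}) − rank(N^j), giving [3, 2]. So we have 2 block(s) of size 2, 1 block(s) of size 1 → block sizes [2, 2, 1]

Assembling the blocks gives a Jordan form
J =
  [-5,  1,  0,  0,  0]
  [ 0, -5,  0,  0,  0]
  [ 0,  0, -5,  1,  0]
  [ 0,  0,  0, -5,  0]
  [ 0,  0,  0,  0, -5]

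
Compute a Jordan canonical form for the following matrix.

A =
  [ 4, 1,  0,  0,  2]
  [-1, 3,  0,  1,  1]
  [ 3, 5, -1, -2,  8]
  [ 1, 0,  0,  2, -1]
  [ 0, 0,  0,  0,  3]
J_1(-1) ⊕ J_3(3) ⊕ J_1(3)

The characteristic polynomial is
  det(x·I − A) = x^5 - 11*x^4 + 42*x^3 - 54*x^2 - 27*x + 81 = (x - 3)^4*(x + 1)

Eigenvalues and multiplicities (the geometric multiplicity of λ is n − rank(A − λI), which equals the number of Jordan blocks for λ):
  λ = -1: algebraic multiplicity = 1, geometric multiplicity = 1
  λ = 3: algebraic multiplicity = 4, geometric multiplicity = 2

Determining the block sizes for each eigenvalue:
  λ = -1: one block (gm = 1), so the single block has size am = 1 → block sizes [1]
  λ = 3: with am = 4 and gm = 2, the partition is not yet determined (e.g. several partitions of 4 into 2 parts exist). Let N = A − (3)·I. Computing rank(N^1) = 3, rank(N^2) = 2, rank(N^3) = 1; the number of blocks of size ≥ j is rank(N^{j−1}) − rank(N^j), giving [2, 1, 1]. So we have 1 block(s) of size 3, 1 block(s) of size 1 → block sizes [3, 1]

Assembling the blocks gives a Jordan form
J =
  [-1, 0, 0, 0, 0]
  [ 0, 3, 1, 0, 0]
  [ 0, 0, 3, 1, 0]
  [ 0, 0, 0, 3, 0]
  [ 0, 0, 0, 0, 3]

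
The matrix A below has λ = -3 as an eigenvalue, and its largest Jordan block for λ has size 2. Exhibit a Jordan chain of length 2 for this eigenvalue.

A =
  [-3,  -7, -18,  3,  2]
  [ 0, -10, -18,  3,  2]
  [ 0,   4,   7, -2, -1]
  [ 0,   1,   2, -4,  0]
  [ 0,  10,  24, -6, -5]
A Jordan chain for λ = -3 of length 2:
v_1 = (-7, -7, 4, 1, 10)ᵀ
v_2 = (0, 1, 0, 0, 0)ᵀ

Let N = A − (-3)·I. We want v_2 with N^2 v_2 = 0 but N^1 v_2 ≠ 0; then v_{j-1} := N · v_j for j = 2, …, 2.

Pick v_2 = (0, 1, 0, 0, 0)ᵀ.
Then v_1 = N · v_2 = (-7, -7, 4, 1, 10)ᵀ.

Sanity check: (A − (-3)·I) v_1 = (0, 0, 0, 0, 0)ᵀ = 0. ✓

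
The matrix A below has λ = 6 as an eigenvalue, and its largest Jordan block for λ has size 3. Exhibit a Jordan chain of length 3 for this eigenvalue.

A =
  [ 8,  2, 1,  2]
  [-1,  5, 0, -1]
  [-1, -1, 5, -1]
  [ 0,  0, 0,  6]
A Jordan chain for λ = 6 of length 3:
v_1 = (1, -1, 0, 0)ᵀ
v_2 = (2, -1, -1, 0)ᵀ
v_3 = (1, 0, 0, 0)ᵀ

Let N = A − (6)·I. We want v_3 with N^3 v_3 = 0 but N^2 v_3 ≠ 0; then v_{j-1} := N · v_j for j = 3, …, 2.

Pick v_3 = (1, 0, 0, 0)ᵀ.
Then v_2 = N · v_3 = (2, -1, -1, 0)ᵀ.
Then v_1 = N · v_2 = (1, -1, 0, 0)ᵀ.

Sanity check: (A − (6)·I) v_1 = (0, 0, 0, 0)ᵀ = 0. ✓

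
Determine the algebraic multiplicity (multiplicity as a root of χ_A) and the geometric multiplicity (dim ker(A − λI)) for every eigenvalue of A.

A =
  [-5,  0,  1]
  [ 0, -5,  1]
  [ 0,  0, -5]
λ = -5: alg = 3, geom = 2

Step 1 — factor the characteristic polynomial to read off the algebraic multiplicities:
  χ_A(x) = (x + 5)^3

Step 2 — compute geometric multiplicities via the rank-nullity identity g(λ) = n − rank(A − λI):
  rank(A − (-5)·I) = 1, so dim ker(A − (-5)·I) = n − 1 = 2

Summary:
  λ = -5: algebraic multiplicity = 3, geometric multiplicity = 2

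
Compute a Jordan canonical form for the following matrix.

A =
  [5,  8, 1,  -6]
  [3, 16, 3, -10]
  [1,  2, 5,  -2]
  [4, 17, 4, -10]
J_3(4) ⊕ J_1(4)

The characteristic polynomial is
  det(x·I − A) = x^4 - 16*x^3 + 96*x^2 - 256*x + 256 = (x - 4)^4

Eigenvalues and multiplicities (the geometric multiplicity of λ is n − rank(A − λI), which equals the number of Jordan blocks for λ):
  λ = 4: algebraic multiplicity = 4, geometric multiplicity = 2

Determining the block sizes for each eigenvalue:
  λ = 4: with am = 4 and gm = 2, the partition is not yet determined (e.g. several partitions of 4 into 2 parts exist). Let N = A − (4)·I. Computing rank(N^1) = 2, rank(N^2) = 1, rank(N^3) = 0; the number of blocks of size ≥ j is rank(N^{j−1}) − rank(N^j), giving [2, 1, 1]. So we have 1 block(s) of size 3, 1 block(s) of size 1 → block sizes [3, 1]

Assembling the blocks gives a Jordan form
J =
  [4, 1, 0, 0]
  [0, 4, 1, 0]
  [0, 0, 4, 0]
  [0, 0, 0, 4]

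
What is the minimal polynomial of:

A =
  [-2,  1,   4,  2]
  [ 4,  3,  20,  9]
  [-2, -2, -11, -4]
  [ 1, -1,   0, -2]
x^3 + 9*x^2 + 27*x + 27

The characteristic polynomial is χ_A(x) = (x + 3)^4, so the eigenvalues are known. The minimal polynomial is
  m_A(x) = Π_λ (x − λ)^{k_λ}
where k_λ is the size of the *largest* Jordan block for λ (equivalently, the smallest k with (A − λI)^k v = 0 for every generalised eigenvector v of λ).

  λ = -3: largest Jordan block has size 3, contributing (x + 3)^3

So m_A(x) = (x + 3)^3 = x^3 + 9*x^2 + 27*x + 27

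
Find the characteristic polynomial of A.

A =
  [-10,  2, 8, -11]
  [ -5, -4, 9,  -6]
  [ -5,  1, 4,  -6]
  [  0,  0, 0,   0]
x^4 + 10*x^3 + 25*x^2

Expanding det(x·I − A) (e.g. by cofactor expansion or by noting that A is similar to its Jordan form J, which has the same characteristic polynomial as A) gives
  χ_A(x) = x^4 + 10*x^3 + 25*x^2
which factors as x^2*(x + 5)^2. The eigenvalues (with algebraic multiplicities) are λ = -5 with multiplicity 2, λ = 0 with multiplicity 2.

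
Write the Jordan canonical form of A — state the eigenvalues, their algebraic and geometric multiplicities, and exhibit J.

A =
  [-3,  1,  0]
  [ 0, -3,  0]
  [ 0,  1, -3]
J_2(-3) ⊕ J_1(-3)

The characteristic polynomial is
  det(x·I − A) = x^3 + 9*x^2 + 27*x + 27 = (x + 3)^3

Eigenvalues and multiplicities (the geometric multiplicity of λ is n − rank(A − λI), which equals the number of Jordan blocks for λ):
  λ = -3: algebraic multiplicity = 3, geometric multiplicity = 2

Determining the block sizes for each eigenvalue:
  λ = -3: 2 blocks summing to 3 forces exactly one block of size 2 and the rest size 1 → block sizes [2, 1]

Assembling the blocks gives a Jordan form
J =
  [-3,  1,  0]
  [ 0, -3,  0]
  [ 0,  0, -3]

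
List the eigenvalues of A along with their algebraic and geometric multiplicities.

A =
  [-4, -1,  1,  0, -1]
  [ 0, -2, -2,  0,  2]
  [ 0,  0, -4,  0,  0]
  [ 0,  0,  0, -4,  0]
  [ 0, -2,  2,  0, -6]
λ = -4: alg = 5, geom = 4

Step 1 — factor the characteristic polynomial to read off the algebraic multiplicities:
  χ_A(x) = (x + 4)^5

Step 2 — compute geometric multiplicities via the rank-nullity identity g(λ) = n − rank(A − λI):
  rank(A − (-4)·I) = 1, so dim ker(A − (-4)·I) = n − 1 = 4

Summary:
  λ = -4: algebraic multiplicity = 5, geometric multiplicity = 4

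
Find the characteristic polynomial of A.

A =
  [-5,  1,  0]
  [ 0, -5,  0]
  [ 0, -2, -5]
x^3 + 15*x^2 + 75*x + 125

Expanding det(x·I − A) (e.g. by cofactor expansion or by noting that A is similar to its Jordan form J, which has the same characteristic polynomial as A) gives
  χ_A(x) = x^3 + 15*x^2 + 75*x + 125
which factors as (x + 5)^3. The eigenvalues (with algebraic multiplicities) are λ = -5 with multiplicity 3.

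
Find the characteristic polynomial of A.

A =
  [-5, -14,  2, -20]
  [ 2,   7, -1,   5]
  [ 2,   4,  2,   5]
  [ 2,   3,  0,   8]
x^4 - 12*x^3 + 54*x^2 - 108*x + 81

Expanding det(x·I − A) (e.g. by cofactor expansion or by noting that A is similar to its Jordan form J, which has the same characteristic polynomial as A) gives
  χ_A(x) = x^4 - 12*x^3 + 54*x^2 - 108*x + 81
which factors as (x - 3)^4. The eigenvalues (with algebraic multiplicities) are λ = 3 with multiplicity 4.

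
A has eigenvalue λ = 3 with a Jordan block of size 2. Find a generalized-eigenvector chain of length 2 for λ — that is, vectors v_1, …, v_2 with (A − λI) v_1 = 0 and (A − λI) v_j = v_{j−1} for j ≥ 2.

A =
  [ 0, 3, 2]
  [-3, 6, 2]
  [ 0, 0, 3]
A Jordan chain for λ = 3 of length 2:
v_1 = (-3, -3, 0)ᵀ
v_2 = (1, 0, 0)ᵀ

Let N = A − (3)·I. We want v_2 with N^2 v_2 = 0 but N^1 v_2 ≠ 0; then v_{j-1} := N · v_j for j = 2, …, 2.

Pick v_2 = (1, 0, 0)ᵀ.
Then v_1 = N · v_2 = (-3, -3, 0)ᵀ.

Sanity check: (A − (3)·I) v_1 = (0, 0, 0)ᵀ = 0. ✓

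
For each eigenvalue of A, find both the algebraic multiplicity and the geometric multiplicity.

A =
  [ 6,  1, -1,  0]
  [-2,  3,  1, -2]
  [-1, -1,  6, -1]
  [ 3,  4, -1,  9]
λ = 6: alg = 4, geom = 2

Step 1 — factor the characteristic polynomial to read off the algebraic multiplicities:
  χ_A(x) = (x - 6)^4

Step 2 — compute geometric multiplicities via the rank-nullity identity g(λ) = n − rank(A − λI):
  rank(A − (6)·I) = 2, so dim ker(A − (6)·I) = n − 2 = 2

Summary:
  λ = 6: algebraic multiplicity = 4, geometric multiplicity = 2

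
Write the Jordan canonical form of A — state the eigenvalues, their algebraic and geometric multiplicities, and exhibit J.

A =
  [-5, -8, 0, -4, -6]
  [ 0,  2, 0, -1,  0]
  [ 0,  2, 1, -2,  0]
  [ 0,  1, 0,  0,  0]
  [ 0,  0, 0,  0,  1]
J_1(-5) ⊕ J_2(1) ⊕ J_1(1) ⊕ J_1(1)

The characteristic polynomial is
  det(x·I − A) = x^5 + x^4 - 14*x^3 + 26*x^2 - 19*x + 5 = (x - 1)^4*(x + 5)

Eigenvalues and multiplicities (the geometric multiplicity of λ is n − rank(A − λI), which equals the number of Jordan blocks for λ):
  λ = -5: algebraic multiplicity = 1, geometric multiplicity = 1
  λ = 1: algebraic multiplicity = 4, geometric multiplicity = 3

Determining the block sizes for each eigenvalue:
  λ = -5: one block (gm = 1), so the single block has size am = 1 → block sizes [1]
  λ = 1: 3 blocks summing to 4 forces exactly one block of size 2 and the rest size 1 → block sizes [2, 1, 1]

Assembling the blocks gives a Jordan form
J =
  [-5, 0, 0, 0, 0]
  [ 0, 1, 1, 0, 0]
  [ 0, 0, 1, 0, 0]
  [ 0, 0, 0, 1, 0]
  [ 0, 0, 0, 0, 1]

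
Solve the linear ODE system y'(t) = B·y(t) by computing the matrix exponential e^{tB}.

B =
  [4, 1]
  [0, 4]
e^{tB} =
  [exp(4*t), t*exp(4*t)]
  [0, exp(4*t)]

Strategy: write B = P · J · P⁻¹ where J is a Jordan canonical form, so e^{tB} = P · e^{tJ} · P⁻¹, and e^{tJ} can be computed block-by-block.

B has Jordan form
J =
  [4, 1]
  [0, 4]
(up to reordering of blocks).

Per-block formulas:
  For a 2×2 Jordan block J_2(4): exp(t · J_2(4)) = e^(4t)·(I + t·N), where N is the 2×2 nilpotent shift.

After assembling e^{tJ} and conjugating by P, we get:

e^{tB} =
  [exp(4*t), t*exp(4*t)]
  [0, exp(4*t)]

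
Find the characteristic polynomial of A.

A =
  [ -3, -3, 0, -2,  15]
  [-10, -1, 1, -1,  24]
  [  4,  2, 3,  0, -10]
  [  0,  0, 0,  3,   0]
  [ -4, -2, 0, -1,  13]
x^5 - 15*x^4 + 90*x^3 - 270*x^2 + 405*x - 243

Expanding det(x·I − A) (e.g. by cofactor expansion or by noting that A is similar to its Jordan form J, which has the same characteristic polynomial as A) gives
  χ_A(x) = x^5 - 15*x^4 + 90*x^3 - 270*x^2 + 405*x - 243
which factors as (x - 3)^5. The eigenvalues (with algebraic multiplicities) are λ = 3 with multiplicity 5.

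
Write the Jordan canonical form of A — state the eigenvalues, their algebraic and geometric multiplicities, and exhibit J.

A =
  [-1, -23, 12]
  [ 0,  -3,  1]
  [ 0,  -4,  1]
J_3(-1)

The characteristic polynomial is
  det(x·I − A) = x^3 + 3*x^2 + 3*x + 1 = (x + 1)^3

Eigenvalues and multiplicities (the geometric multiplicity of λ is n − rank(A − λI), which equals the number of Jordan blocks for λ):
  λ = -1: algebraic multiplicity = 3, geometric multiplicity = 1

Determining the block sizes for each eigenvalue:
  λ = -1: one block (gm = 1), so the single block has size am = 3 → block sizes [3]

Assembling the blocks gives a Jordan form
J =
  [-1,  1,  0]
  [ 0, -1,  1]
  [ 0,  0, -1]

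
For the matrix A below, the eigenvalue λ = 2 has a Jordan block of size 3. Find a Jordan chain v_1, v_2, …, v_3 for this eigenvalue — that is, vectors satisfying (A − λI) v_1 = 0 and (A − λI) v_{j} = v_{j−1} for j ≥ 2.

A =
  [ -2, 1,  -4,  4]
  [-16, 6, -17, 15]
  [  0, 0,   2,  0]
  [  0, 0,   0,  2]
A Jordan chain for λ = 2 of length 3:
v_1 = (-1, -4, 0, 0)ᵀ
v_2 = (-4, -17, 0, 0)ᵀ
v_3 = (0, 0, 1, 0)ᵀ

Let N = A − (2)·I. We want v_3 with N^3 v_3 = 0 but N^2 v_3 ≠ 0; then v_{j-1} := N · v_j for j = 3, …, 2.

Pick v_3 = (0, 0, 1, 0)ᵀ.
Then v_2 = N · v_3 = (-4, -17, 0, 0)ᵀ.
Then v_1 = N · v_2 = (-1, -4, 0, 0)ᵀ.

Sanity check: (A − (2)·I) v_1 = (0, 0, 0, 0)ᵀ = 0. ✓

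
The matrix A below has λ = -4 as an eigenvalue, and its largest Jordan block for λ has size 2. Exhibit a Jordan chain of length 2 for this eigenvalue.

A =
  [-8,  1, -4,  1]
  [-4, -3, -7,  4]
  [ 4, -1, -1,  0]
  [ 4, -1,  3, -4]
A Jordan chain for λ = -4 of length 2:
v_1 = (-4, -4, 4, 4)ᵀ
v_2 = (1, 0, 0, 0)ᵀ

Let N = A − (-4)·I. We want v_2 with N^2 v_2 = 0 but N^1 v_2 ≠ 0; then v_{j-1} := N · v_j for j = 2, …, 2.

Pick v_2 = (1, 0, 0, 0)ᵀ.
Then v_1 = N · v_2 = (-4, -4, 4, 4)ᵀ.

Sanity check: (A − (-4)·I) v_1 = (0, 0, 0, 0)ᵀ = 0. ✓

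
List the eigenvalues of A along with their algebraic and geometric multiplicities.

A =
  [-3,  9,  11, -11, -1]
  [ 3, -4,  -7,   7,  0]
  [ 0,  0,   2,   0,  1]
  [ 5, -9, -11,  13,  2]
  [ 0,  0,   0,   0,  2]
λ = 2: alg = 5, geom = 2

Step 1 — factor the characteristic polynomial to read off the algebraic multiplicities:
  χ_A(x) = (x - 2)^5

Step 2 — compute geometric multiplicities via the rank-nullity identity g(λ) = n − rank(A − λI):
  rank(A − (2)·I) = 3, so dim ker(A − (2)·I) = n − 3 = 2

Summary:
  λ = 2: algebraic multiplicity = 5, geometric multiplicity = 2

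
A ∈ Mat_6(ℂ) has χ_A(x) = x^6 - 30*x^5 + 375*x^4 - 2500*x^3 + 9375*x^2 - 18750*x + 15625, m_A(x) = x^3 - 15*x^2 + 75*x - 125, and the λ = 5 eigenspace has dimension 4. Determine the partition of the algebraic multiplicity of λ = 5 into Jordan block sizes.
Block sizes for λ = 5: [3, 1, 1, 1]

Step 1 — from the characteristic polynomial, algebraic multiplicity of λ = 5 is 6. From dim ker(A − (5)·I) = 4, there are exactly 4 Jordan blocks for λ = 5.
Step 2 — from the minimal polynomial, the factor (x − 5)^3 tells us the largest block for λ = 5 has size 3.
Step 3 — with total size 6, 4 blocks, and largest block 3, the block sizes (in nonincreasing order) are [3, 1, 1, 1].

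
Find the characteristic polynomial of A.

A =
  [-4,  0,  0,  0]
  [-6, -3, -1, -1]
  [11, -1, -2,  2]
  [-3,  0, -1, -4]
x^4 + 13*x^3 + 63*x^2 + 135*x + 108

Expanding det(x·I − A) (e.g. by cofactor expansion or by noting that A is similar to its Jordan form J, which has the same characteristic polynomial as A) gives
  χ_A(x) = x^4 + 13*x^3 + 63*x^2 + 135*x + 108
which factors as (x + 3)^3*(x + 4). The eigenvalues (with algebraic multiplicities) are λ = -4 with multiplicity 1, λ = -3 with multiplicity 3.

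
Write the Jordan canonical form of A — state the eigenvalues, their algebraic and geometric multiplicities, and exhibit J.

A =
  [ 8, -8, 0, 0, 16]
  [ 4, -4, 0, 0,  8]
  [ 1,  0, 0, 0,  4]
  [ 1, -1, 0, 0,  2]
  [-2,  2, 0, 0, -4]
J_2(0) ⊕ J_2(0) ⊕ J_1(0)

The characteristic polynomial is
  det(x·I − A) = x^5

Eigenvalues and multiplicities (the geometric multiplicity of λ is n − rank(A − λI), which equals the number of Jordan blocks for λ):
  λ = 0: algebraic multiplicity = 5, geometric multiplicity = 3

Determining the block sizes for each eigenvalue:
  λ = 0: with am = 5 and gm = 3, the partition is not yet determined (e.g. several partitions of 5 into 3 parts exist). Let N = A − (0)·I. Computing rank(N^1) = 2, rank(N^2) = 0; the number of blocks of size ≥ j is rank(N^{j−1}) − rank(N^j), giving [3, 2]. So we have 2 block(s) of size 2, 1 block(s) of size 1 → block sizes [2, 2, 1]

Assembling the blocks gives a Jordan form
J =
  [0, 1, 0, 0, 0]
  [0, 0, 0, 0, 0]
  [0, 0, 0, 1, 0]
  [0, 0, 0, 0, 0]
  [0, 0, 0, 0, 0]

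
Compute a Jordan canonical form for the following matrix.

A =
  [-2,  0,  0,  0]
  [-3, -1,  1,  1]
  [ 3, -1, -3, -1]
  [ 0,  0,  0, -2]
J_2(-2) ⊕ J_1(-2) ⊕ J_1(-2)

The characteristic polynomial is
  det(x·I − A) = x^4 + 8*x^3 + 24*x^2 + 32*x + 16 = (x + 2)^4

Eigenvalues and multiplicities (the geometric multiplicity of λ is n − rank(A − λI), which equals the number of Jordan blocks for λ):
  λ = -2: algebraic multiplicity = 4, geometric multiplicity = 3

Determining the block sizes for each eigenvalue:
  λ = -2: 3 blocks summing to 4 forces exactly one block of size 2 and the rest size 1 → block sizes [2, 1, 1]

Assembling the blocks gives a Jordan form
J =
  [-2,  1,  0,  0]
  [ 0, -2,  0,  0]
  [ 0,  0, -2,  0]
  [ 0,  0,  0, -2]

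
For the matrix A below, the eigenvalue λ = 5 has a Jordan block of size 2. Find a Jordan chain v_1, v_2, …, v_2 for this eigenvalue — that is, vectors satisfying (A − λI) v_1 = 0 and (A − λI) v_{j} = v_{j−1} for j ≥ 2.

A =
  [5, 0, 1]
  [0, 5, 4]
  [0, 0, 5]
A Jordan chain for λ = 5 of length 2:
v_1 = (1, 4, 0)ᵀ
v_2 = (0, 0, 1)ᵀ

Let N = A − (5)·I. We want v_2 with N^2 v_2 = 0 but N^1 v_2 ≠ 0; then v_{j-1} := N · v_j for j = 2, …, 2.

Pick v_2 = (0, 0, 1)ᵀ.
Then v_1 = N · v_2 = (1, 4, 0)ᵀ.

Sanity check: (A − (5)·I) v_1 = (0, 0, 0)ᵀ = 0. ✓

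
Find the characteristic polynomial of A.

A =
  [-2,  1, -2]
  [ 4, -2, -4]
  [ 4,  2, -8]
x^3 + 12*x^2 + 48*x + 64

Expanding det(x·I − A) (e.g. by cofactor expansion or by noting that A is similar to its Jordan form J, which has the same characteristic polynomial as A) gives
  χ_A(x) = x^3 + 12*x^2 + 48*x + 64
which factors as (x + 4)^3. The eigenvalues (with algebraic multiplicities) are λ = -4 with multiplicity 3.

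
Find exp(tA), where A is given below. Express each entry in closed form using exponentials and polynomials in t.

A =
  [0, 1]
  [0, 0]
e^{tA} =
  [1, t]
  [0, 1]

Strategy: write A = P · J · P⁻¹ where J is a Jordan canonical form, so e^{tA} = P · e^{tJ} · P⁻¹, and e^{tJ} can be computed block-by-block.

A has Jordan form
J =
  [0, 1]
  [0, 0]
(up to reordering of blocks).

Per-block formulas:
  For a 2×2 Jordan block J_2(0): exp(t · J_2(0)) = e^(0t)·(I + t·N), where N is the 2×2 nilpotent shift.

After assembling e^{tJ} and conjugating by P, we get:

e^{tA} =
  [1, t]
  [0, 1]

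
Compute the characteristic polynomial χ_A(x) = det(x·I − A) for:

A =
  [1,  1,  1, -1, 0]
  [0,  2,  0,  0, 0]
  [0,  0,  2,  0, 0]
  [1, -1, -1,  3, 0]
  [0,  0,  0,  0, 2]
x^5 - 10*x^4 + 40*x^3 - 80*x^2 + 80*x - 32

Expanding det(x·I − A) (e.g. by cofactor expansion or by noting that A is similar to its Jordan form J, which has the same characteristic polynomial as A) gives
  χ_A(x) = x^5 - 10*x^4 + 40*x^3 - 80*x^2 + 80*x - 32
which factors as (x - 2)^5. The eigenvalues (with algebraic multiplicities) are λ = 2 with multiplicity 5.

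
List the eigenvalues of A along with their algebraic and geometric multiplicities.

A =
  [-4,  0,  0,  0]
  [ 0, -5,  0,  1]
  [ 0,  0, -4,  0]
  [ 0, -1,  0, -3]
λ = -4: alg = 4, geom = 3

Step 1 — factor the characteristic polynomial to read off the algebraic multiplicities:
  χ_A(x) = (x + 4)^4

Step 2 — compute geometric multiplicities via the rank-nullity identity g(λ) = n − rank(A − λI):
  rank(A − (-4)·I) = 1, so dim ker(A − (-4)·I) = n − 1 = 3

Summary:
  λ = -4: algebraic multiplicity = 4, geometric multiplicity = 3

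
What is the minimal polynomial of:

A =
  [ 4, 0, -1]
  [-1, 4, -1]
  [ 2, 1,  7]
x^3 - 15*x^2 + 75*x - 125

The characteristic polynomial is χ_A(x) = (x - 5)^3, so the eigenvalues are known. The minimal polynomial is
  m_A(x) = Π_λ (x − λ)^{k_λ}
where k_λ is the size of the *largest* Jordan block for λ (equivalently, the smallest k with (A − λI)^k v = 0 for every generalised eigenvector v of λ).

  λ = 5: largest Jordan block has size 3, contributing (x − 5)^3

So m_A(x) = (x - 5)^3 = x^3 - 15*x^2 + 75*x - 125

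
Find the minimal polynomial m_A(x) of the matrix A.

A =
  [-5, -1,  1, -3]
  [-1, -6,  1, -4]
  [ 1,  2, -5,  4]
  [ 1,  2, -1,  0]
x^3 + 12*x^2 + 48*x + 64

The characteristic polynomial is χ_A(x) = (x + 4)^4, so the eigenvalues are known. The minimal polynomial is
  m_A(x) = Π_λ (x − λ)^{k_λ}
where k_λ is the size of the *largest* Jordan block for λ (equivalently, the smallest k with (A − λI)^k v = 0 for every generalised eigenvector v of λ).

  λ = -4: largest Jordan block has size 3, contributing (x + 4)^3

So m_A(x) = (x + 4)^3 = x^3 + 12*x^2 + 48*x + 64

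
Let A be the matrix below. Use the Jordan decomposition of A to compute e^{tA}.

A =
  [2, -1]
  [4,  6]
e^{tA} =
  [-2*t*exp(4*t) + exp(4*t), -t*exp(4*t)]
  [4*t*exp(4*t), 2*t*exp(4*t) + exp(4*t)]

Strategy: write A = P · J · P⁻¹ where J is a Jordan canonical form, so e^{tA} = P · e^{tJ} · P⁻¹, and e^{tJ} can be computed block-by-block.

A has Jordan form
J =
  [4, 1]
  [0, 4]
(up to reordering of blocks).

Per-block formulas:
  For a 2×2 Jordan block J_2(4): exp(t · J_2(4)) = e^(4t)·(I + t·N), where N is the 2×2 nilpotent shift.

After assembling e^{tJ} and conjugating by P, we get:

e^{tA} =
  [-2*t*exp(4*t) + exp(4*t), -t*exp(4*t)]
  [4*t*exp(4*t), 2*t*exp(4*t) + exp(4*t)]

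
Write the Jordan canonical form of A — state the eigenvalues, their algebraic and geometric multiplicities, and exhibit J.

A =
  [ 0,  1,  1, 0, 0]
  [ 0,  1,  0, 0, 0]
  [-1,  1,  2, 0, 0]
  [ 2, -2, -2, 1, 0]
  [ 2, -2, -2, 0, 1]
J_2(1) ⊕ J_1(1) ⊕ J_1(1) ⊕ J_1(1)

The characteristic polynomial is
  det(x·I − A) = x^5 - 5*x^4 + 10*x^3 - 10*x^2 + 5*x - 1 = (x - 1)^5

Eigenvalues and multiplicities (the geometric multiplicity of λ is n − rank(A − λI), which equals the number of Jordan blocks for λ):
  λ = 1: algebraic multiplicity = 5, geometric multiplicity = 4

Determining the block sizes for each eigenvalue:
  λ = 1: 4 blocks summing to 5 forces exactly one block of size 2 and the rest size 1 → block sizes [2, 1, 1, 1]

Assembling the blocks gives a Jordan form
J =
  [1, 1, 0, 0, 0]
  [0, 1, 0, 0, 0]
  [0, 0, 1, 0, 0]
  [0, 0, 0, 1, 0]
  [0, 0, 0, 0, 1]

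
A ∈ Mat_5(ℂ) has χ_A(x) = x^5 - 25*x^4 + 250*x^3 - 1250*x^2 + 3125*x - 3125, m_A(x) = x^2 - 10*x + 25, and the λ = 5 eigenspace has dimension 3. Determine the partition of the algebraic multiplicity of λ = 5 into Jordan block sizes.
Block sizes for λ = 5: [2, 2, 1]

Step 1 — from the characteristic polynomial, algebraic multiplicity of λ = 5 is 5. From dim ker(A − (5)·I) = 3, there are exactly 3 Jordan blocks for λ = 5.
Step 2 — from the minimal polynomial, the factor (x − 5)^2 tells us the largest block for λ = 5 has size 2.
Step 3 — with total size 5, 3 blocks, and largest block 2, the block sizes (in nonincreasing order) are [2, 2, 1].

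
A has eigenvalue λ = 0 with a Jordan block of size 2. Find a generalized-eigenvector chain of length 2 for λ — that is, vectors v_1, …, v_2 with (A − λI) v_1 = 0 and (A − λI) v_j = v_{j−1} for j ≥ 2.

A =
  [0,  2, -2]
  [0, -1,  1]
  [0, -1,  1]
A Jordan chain for λ = 0 of length 2:
v_1 = (2, -1, -1)ᵀ
v_2 = (0, 1, 0)ᵀ

Let N = A − (0)·I. We want v_2 with N^2 v_2 = 0 but N^1 v_2 ≠ 0; then v_{j-1} := N · v_j for j = 2, …, 2.

Pick v_2 = (0, 1, 0)ᵀ.
Then v_1 = N · v_2 = (2, -1, -1)ᵀ.

Sanity check: (A − (0)·I) v_1 = (0, 0, 0)ᵀ = 0. ✓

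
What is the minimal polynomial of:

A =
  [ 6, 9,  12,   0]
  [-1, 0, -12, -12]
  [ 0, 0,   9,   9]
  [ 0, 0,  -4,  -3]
x^2 - 6*x + 9

The characteristic polynomial is χ_A(x) = (x - 3)^4, so the eigenvalues are known. The minimal polynomial is
  m_A(x) = Π_λ (x − λ)^{k_λ}
where k_λ is the size of the *largest* Jordan block for λ (equivalently, the smallest k with (A − λI)^k v = 0 for every generalised eigenvector v of λ).

  λ = 3: largest Jordan block has size 2, contributing (x − 3)^2

So m_A(x) = (x - 3)^2 = x^2 - 6*x + 9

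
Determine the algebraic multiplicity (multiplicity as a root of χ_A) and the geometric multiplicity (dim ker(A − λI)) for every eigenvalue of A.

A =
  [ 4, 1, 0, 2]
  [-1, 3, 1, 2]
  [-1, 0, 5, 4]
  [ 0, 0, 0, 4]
λ = 4: alg = 4, geom = 2

Step 1 — factor the characteristic polynomial to read off the algebraic multiplicities:
  χ_A(x) = (x - 4)^4

Step 2 — compute geometric multiplicities via the rank-nullity identity g(λ) = n − rank(A − λI):
  rank(A − (4)·I) = 2, so dim ker(A − (4)·I) = n − 2 = 2

Summary:
  λ = 4: algebraic multiplicity = 4, geometric multiplicity = 2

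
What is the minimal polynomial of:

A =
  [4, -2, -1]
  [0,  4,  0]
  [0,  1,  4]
x^3 - 12*x^2 + 48*x - 64

The characteristic polynomial is χ_A(x) = (x - 4)^3, so the eigenvalues are known. The minimal polynomial is
  m_A(x) = Π_λ (x − λ)^{k_λ}
where k_λ is the size of the *largest* Jordan block for λ (equivalently, the smallest k with (A − λI)^k v = 0 for every generalised eigenvector v of λ).

  λ = 4: largest Jordan block has size 3, contributing (x − 4)^3

So m_A(x) = (x - 4)^3 = x^3 - 12*x^2 + 48*x - 64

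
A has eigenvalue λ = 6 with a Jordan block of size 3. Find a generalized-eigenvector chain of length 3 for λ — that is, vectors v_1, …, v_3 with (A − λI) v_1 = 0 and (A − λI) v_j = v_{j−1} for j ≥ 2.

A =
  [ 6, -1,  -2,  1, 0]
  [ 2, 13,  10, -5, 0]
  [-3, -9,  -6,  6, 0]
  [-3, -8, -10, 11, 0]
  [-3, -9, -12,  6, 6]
A Jordan chain for λ = 6 of length 3:
v_1 = (1, -1, 0, -1, 0)ᵀ
v_2 = (0, 2, -3, -3, -3)ᵀ
v_3 = (1, 0, 0, 0, 0)ᵀ

Let N = A − (6)·I. We want v_3 with N^3 v_3 = 0 but N^2 v_3 ≠ 0; then v_{j-1} := N · v_j for j = 3, …, 2.

Pick v_3 = (1, 0, 0, 0, 0)ᵀ.
Then v_2 = N · v_3 = (0, 2, -3, -3, -3)ᵀ.
Then v_1 = N · v_2 = (1, -1, 0, -1, 0)ᵀ.

Sanity check: (A − (6)·I) v_1 = (0, 0, 0, 0, 0)ᵀ = 0. ✓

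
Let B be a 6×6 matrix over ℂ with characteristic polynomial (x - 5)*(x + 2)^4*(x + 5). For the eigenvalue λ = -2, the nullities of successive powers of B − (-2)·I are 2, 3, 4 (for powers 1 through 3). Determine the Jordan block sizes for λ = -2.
Block sizes for λ = -2: [3, 1]

From the dimensions of kernels of powers, the number of Jordan blocks of size at least j is d_j − d_{j−1} where d_j = dim ker(N^j) (with d_0 = 0). Computing the differences gives [2, 1, 1].
The number of blocks of size exactly k is (#blocks of size ≥ k) − (#blocks of size ≥ k + 1), so the partition is: 1 block(s) of size 1, 1 block(s) of size 3.
In nonincreasing order the block sizes are [3, 1].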